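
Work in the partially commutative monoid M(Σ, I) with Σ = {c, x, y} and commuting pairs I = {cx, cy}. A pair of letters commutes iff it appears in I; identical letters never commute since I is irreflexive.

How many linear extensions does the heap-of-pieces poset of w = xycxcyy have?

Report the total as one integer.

#0=x has no predecessor
#1=y depends on [0:x]
#2=c has no predecessor
#3=x depends on [1:y]
#4=c depends on [2:c]
#5=y depends on [3:x]
#6=y depends on [5:y]
sources: [0:x, 2:c]
N(rest) = Σ N(rest − s) over sources s of rest; N(one piece) = 1:
  size 1 → [4]=1  [6]=1
  size 2 → [2,4]=1  [4,6]=2  [5,6]=1
  size 3 → [2,4,6]=3  [3,5,6]=1  [4,5,6]=3
  size 4 → [1,3,5,6]=1  [2,4,5,6]=6  [3,4,5,6]=4
  size 5 → [0,1,3,5,6]=1  [1,3,4,5,6]=5  [2,3,4,5,6]=10
  first=0(x) contributes 15
  first=2(c) contributes 6
|[w]| = 21

21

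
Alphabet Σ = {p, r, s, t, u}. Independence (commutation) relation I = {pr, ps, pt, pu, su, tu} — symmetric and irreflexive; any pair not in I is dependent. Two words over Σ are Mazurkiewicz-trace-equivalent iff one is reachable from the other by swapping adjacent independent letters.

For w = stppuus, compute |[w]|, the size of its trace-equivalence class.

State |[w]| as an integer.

#0=s has no predecessor
#1=t depends on [0:s]
#2=p has no predecessor
#3=p depends on [2:p]
#4=u has no predecessor
#5=u depends on [4:u]
#6=s depends on [1:t]
sources: [0:s, 2:p, 4:u]
N(rest) = Σ N(rest − s) over sources s of rest; N(one piece) = 1:
  size 1 → [3]=1  [5]=1  [6]=1
  size 2 → [1,6]=1  [2,3]=1  [3,5]=2  [3,6]=2  [4,5]=1  [5,6]=2
  size 3 → [0,1,6]=1  [1,3,6]=3  [1,5,6]=3  [2,3,5]=3  [2,3,6]=3  [3,4,5]=3  [3,5,6]=6  [4,5,6]=3
  size 4 → [0,1,3,6]=4  [0,1,5,6]=4  [1,2,3,6]=6  [1,3,5,6]=12  [1,4,5,6]=6  [2,3,4,5]=6  [2,3,5,6]=12  [3,4,5,6]=12
  size 5 → [0,1,2,3,6]=10  [0,1,3,5,6]=20  [0,1,4,5,6]=10  [1,2,3,5,6]=30  [1,3,4,5,6]=30  [2,3,4,5,6]=30
  first=0(s) contributes 90
  first=2(p) contributes 60
  first=4(u) contributes 60
|[w]| = 210

210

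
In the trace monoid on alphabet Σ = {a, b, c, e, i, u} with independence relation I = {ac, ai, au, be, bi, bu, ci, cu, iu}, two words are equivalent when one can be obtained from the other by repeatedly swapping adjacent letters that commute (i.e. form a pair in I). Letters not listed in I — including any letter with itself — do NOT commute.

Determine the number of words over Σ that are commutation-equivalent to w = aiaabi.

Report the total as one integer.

15

piece 0:a — minimal
piece 1:i — minimal
piece 2:a rests on {0:a}
piece 3:a rests on {2:a}
piece 4:b rests on {3:a}
piece 5:i rests on {1:i}
minimal pieces: {0:a, 1:i}
ways to finish when only these pieces remain (= sum over removing one remaining piece with nothing left below it):
  1 left: {4}→1  {5}→1
  2 left: {1,5}→1  {3,4}→1  {4,5}→2
  3 left: {1,4,5}→3  {2,3,4}→1  {3,4,5}→3
  4 left: {0,2,3,4}→1  {1,3,4,5}→6  {2,3,4,5}→4
  placing 0:a first → 10 extensions
  placing 1:i first → 5 extensions
total linear extensions = 15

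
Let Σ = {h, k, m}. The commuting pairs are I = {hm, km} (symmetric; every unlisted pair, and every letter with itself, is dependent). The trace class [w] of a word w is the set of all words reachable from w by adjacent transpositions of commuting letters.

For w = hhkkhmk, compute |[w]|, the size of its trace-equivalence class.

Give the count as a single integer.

piece 0:h — minimal
piece 1:h rests on {0:h}
piece 2:k rests on {1:h}
piece 3:k rests on {2:k}
piece 4:h rests on {3:k}
piece 5:m — minimal
piece 6:k rests on {4:h}
minimal pieces: {0:h, 5:m}
ways to finish when only these pieces remain (= sum over removing one remaining piece with nothing left below it):
  1 left: {5}→1  {6}→1
  2 left: {4,6}→1  {5,6}→2
  3 left: {3,4,6}→1  {4,5,6}→3
  4 left: {2,3,4,6}→1  {3,4,5,6}→4
  5 left: {1,2,3,4,6}→1  {2,3,4,5,6}→5
  placing 0:h first → 6 extensions
  placing 5:m first → 1 extensions
total linear extensions = 7

7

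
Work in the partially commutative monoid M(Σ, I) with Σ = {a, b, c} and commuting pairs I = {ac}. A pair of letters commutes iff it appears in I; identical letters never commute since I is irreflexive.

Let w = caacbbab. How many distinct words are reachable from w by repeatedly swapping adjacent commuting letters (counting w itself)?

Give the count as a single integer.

drop 0:c onto floor
drop 1:a onto floor
drop 2:a onto {1:a}
drop 3:c onto {0:c}
drop 4:b onto {2:a, 3:c}
drop 5:b onto {4:b}
drop 6:a onto {5:b}
drop 7:b onto {6:a}
ground layer = {0:c, 1:a}
drop-orders for the pieces not yet dropped (sum over which currently-grounded one goes next):
  1 to go: {7} 1
  2 to go: {6,7} 1
  3 to go: {5,6,7} 1
  4 to go: {4,5,6,7} 1
  5 to go: {2,4,5,6,7} 1  {3,4,5,6,7} 1
  6 to go: {0,3,4,5,6,7} 1  {1,2,4,5,6,7} 1  {2,3,4,5,6,7} 2
  if 0:c drops first: 3 orders
  if 1:a drops first: 3 orders
heap linearizations: 6

6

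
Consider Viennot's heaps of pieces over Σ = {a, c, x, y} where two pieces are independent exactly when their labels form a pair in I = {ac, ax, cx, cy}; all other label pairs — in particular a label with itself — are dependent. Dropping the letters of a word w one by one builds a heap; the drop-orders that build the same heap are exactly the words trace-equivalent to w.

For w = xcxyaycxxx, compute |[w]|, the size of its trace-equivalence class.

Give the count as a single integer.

45

#0=x has no predecessor
#1=c has no predecessor
#2=x depends on [0:x]
#3=y depends on [2:x]
#4=a depends on [3:y]
#5=y depends on [4:a]
#6=c depends on [1:c]
#7=x depends on [5:y]
#8=x depends on [7:x]
#9=x depends on [8:x]
sources: [0:x, 1:c]
N(rest) = Σ N(rest − s) over sources s of rest; N(one piece) = 1:
  size 1 → [6]=1  [9]=1
  size 2 → [1,6]=1  [6,9]=2  [8,9]=1
  size 3 → [1,6,9]=3  [6,8,9]=3  [7,8,9]=1
  size 4 → [1,6,8,9]=6  [5,7,8,9]=1  [6,7,8,9]=4
  size 5 → [1,6,7,8,9]=10  [4,5,7,8,9]=1  [5,6,7,8,9]=5
  size 6 → [1,5,6,7,8,9]=15  [3,4,5,7,8,9]=1  [4,5,6,7,8,9]=6
  size 7 → [1,4,5,6,7,8,9]=21  [2,3,4,5,7,8,9]=1  [3,4,5,6,7,8,9]=7
  size 8 → [0,2,3,4,5,7,8,9]=1  [1,3,4,5,6,7,8,9]=28  [2,3,4,5,6,7,8,9]=8
  first=0(x) contributes 36
  first=1(c) contributes 9
|[w]| = 45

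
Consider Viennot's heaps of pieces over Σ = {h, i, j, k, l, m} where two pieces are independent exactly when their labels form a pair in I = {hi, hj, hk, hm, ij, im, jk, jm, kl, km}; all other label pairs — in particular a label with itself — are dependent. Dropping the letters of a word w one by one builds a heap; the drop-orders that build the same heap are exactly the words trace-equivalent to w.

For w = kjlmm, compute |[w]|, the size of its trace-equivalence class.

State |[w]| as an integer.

#0=k has no predecessor
#1=j has no predecessor
#2=l depends on [1:j]
#3=m depends on [2:l]
#4=m depends on [3:m]
sources: [0:k, 1:j]
N(rest) = Σ N(rest − s) over sources s of rest; N(one piece) = 1:
  size 1 → [0]=1  [4]=1
  size 2 → [0,4]=2  [3,4]=1
  size 3 → [0,3,4]=3  [2,3,4]=1
  first=0(k) contributes 1
  first=1(j) contributes 4
|[w]| = 5

5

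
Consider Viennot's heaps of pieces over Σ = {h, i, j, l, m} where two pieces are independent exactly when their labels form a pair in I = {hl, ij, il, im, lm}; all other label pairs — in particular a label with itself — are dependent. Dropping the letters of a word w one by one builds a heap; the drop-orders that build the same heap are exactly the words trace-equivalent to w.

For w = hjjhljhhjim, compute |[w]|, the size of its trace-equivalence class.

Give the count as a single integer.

6

drop 0:h onto floor
drop 1:j onto {0:h}
drop 2:j onto {1:j}
drop 3:h onto {2:j}
drop 4:l onto {2:j}
drop 5:j onto {3:h, 4:l}
drop 6:h onto {5:j}
drop 7:h onto {6:h}
drop 8:j onto {7:h}
drop 9:i onto {7:h}
drop 10:m onto {8:j}
ground layer = {0:h}
drop-orders for the pieces not yet dropped (sum over which currently-grounded one goes next):
  1 to go: {9} 1  {10} 1
  2 to go: {8,10} 1  {9,10} 2
  3 to go: {8,9,10} 3
  4 to go: {7,8,9,10} 3
  5 to go: {6,7,8,9,10} 3
  6 to go: {5,6,7,8,9,10} 3
  7 to go: {3,5,6,7,8,9,10} 3  {4,5,6,7,8,9,10} 3
  8 to go: {3,4,5,6,7,8,9,10} 6
  9 to go: {2,3,4,5,6,7,8,9,10} 6
  if 0:h drops first: 6 orders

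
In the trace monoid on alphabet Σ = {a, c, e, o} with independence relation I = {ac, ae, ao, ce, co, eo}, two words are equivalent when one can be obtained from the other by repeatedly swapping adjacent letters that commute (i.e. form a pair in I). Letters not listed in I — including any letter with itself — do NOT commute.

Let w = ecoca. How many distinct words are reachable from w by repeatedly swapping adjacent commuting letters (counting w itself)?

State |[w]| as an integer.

60

#0=e has no predecessor
#1=c has no predecessor
#2=o has no predecessor
#3=c depends on [1:c]
#4=a has no predecessor
sources: [0:e, 1:c, 2:o, 4:a]
N(rest) = Σ N(rest − s) over sources s of rest; N(one piece) = 1:
  size 1 → [0]=1  [2]=1  [3]=1  [4]=1
  size 2 → [0,2]=2  [0,3]=2  [0,4]=2  [1,3]=1  [2,3]=2  [2,4]=2  [3,4]=2
  size 3 → [0,1,3]=3  [0,2,3]=6  [0,2,4]=6  [0,3,4]=6  [1,2,3]=3  [1,3,4]=3  [2,3,4]=6
  first=0(e) contributes 12
  first=1(c) contributes 24
  first=2(o) contributes 12
  first=4(a) contributes 12
|[w]| = 60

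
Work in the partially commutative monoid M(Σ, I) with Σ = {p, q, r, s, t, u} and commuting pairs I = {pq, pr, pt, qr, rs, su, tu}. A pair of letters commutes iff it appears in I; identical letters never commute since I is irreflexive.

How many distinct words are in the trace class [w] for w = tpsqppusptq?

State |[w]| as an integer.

#0=t has no predecessor
#1=p has no predecessor
#2=s depends on [0:t, 1:p]
#3=q depends on [2:s]
#4=p depends on [2:s]
#5=p depends on [4:p]
#6=u depends on [3:q, 5:p]
#7=s depends on [3:q, 5:p]
#8=p depends on [6:u, 7:s]
#9=t depends on [7:s]
#10=q depends on [6:u, 9:t]
sources: [0:t, 1:p]
N(rest) = Σ N(rest − s) over sources s of rest; N(one piece) = 1:
  size 1 → [8]=1  [10]=1
  size 2 → [8,10]=2  [9,10]=1
  size 3 → [6,8,10]=2  [8,9,10]=3
  size 4 → [6,8,9,10]=5  [7,8,9,10]=3
  size 5 → [6,7,8,9,10]=8
  size 6 → [3,6,7,8,9,10]=8  [5,6,7,8,9,10]=8
  size 7 → [3,5,6,7,8,9,10]=16  [4,5,6,7,8,9,10]=8
  size 8 → [3,4,5,6,7,8,9,10]=24
  size 9 → [2,3,4,5,6,7,8,9,10]=24
  first=0(t) contributes 24
  first=1(p) contributes 24
|[w]| = 48

48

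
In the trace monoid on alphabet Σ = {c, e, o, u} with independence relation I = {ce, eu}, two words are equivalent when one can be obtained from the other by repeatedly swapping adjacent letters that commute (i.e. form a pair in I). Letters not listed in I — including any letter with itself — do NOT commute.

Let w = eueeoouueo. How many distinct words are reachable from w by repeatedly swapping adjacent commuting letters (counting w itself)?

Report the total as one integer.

12

0(e) covers ∅
1(u) covers ∅
2(e) covers 0:e
3(e) covers 2:e
4(o) covers 1:u, 3:e
5(o) covers 4:o
6(u) covers 5:o
7(u) covers 6:u
8(e) covers 5:o
9(o) covers 7:u, 8:e
floor of heap: 0:e, 1:u
completions by unplaced set U, small U first (add the entries for U minus each lowest piece of U):
  |U|=1: {9}:1
  |U|=2: {7,9}:1  {8,9}:1
  |U|=3: {6,7,9}:1  {7,8,9}:2
  |U|=4: {6,7,8,9}:3
  |U|=5: {5,6,7,8,9}:3
  |U|=6: {4,5,6,7,8,9}:3
  |U|=7: {1,4,5,6,7,8,9}:3  {3,4,5,6,7,8,9}:3
  |U|=8: {1,3,4,5,6,7,8,9}:6  {2,3,4,5,6,7,8,9}:3
  start at 0(e): 9
  start at 1(u): 3
sum over floor = 12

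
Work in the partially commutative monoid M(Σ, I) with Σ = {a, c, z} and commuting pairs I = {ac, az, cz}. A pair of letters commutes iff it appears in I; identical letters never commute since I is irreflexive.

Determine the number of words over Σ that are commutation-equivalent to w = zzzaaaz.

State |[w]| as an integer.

drop 0:z onto floor
drop 1:z onto {0:z}
drop 2:z onto {1:z}
drop 3:a onto floor
drop 4:a onto {3:a}
drop 5:a onto {4:a}
drop 6:z onto {2:z}
ground layer = {0:z, 3:a}
drop-orders for the pieces not yet dropped (sum over which currently-grounded one goes next):
  1 to go: {5} 1  {6} 1
  2 to go: {2,6} 1  {4,5} 1  {5,6} 2
  3 to go: {1,2,6} 1  {2,5,6} 3  {3,4,5} 1  {4,5,6} 3
  4 to go: {0,1,2,6} 1  {1,2,5,6} 4  {2,4,5,6} 6  {3,4,5,6} 4
  5 to go: {0,1,2,5,6} 5  {1,2,4,5,6} 10  {2,3,4,5,6} 10
  if 0:z drops first: 20 orders
  if 3:a drops first: 15 orders
heap linearizations: 35

35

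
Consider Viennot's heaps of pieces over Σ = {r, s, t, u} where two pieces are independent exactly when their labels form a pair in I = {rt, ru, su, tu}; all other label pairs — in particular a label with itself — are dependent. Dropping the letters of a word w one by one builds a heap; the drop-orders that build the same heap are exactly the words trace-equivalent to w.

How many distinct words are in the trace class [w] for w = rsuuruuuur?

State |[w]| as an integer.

210

piece 0:r — minimal
piece 1:s rests on {0:r}
piece 2:u — minimal
piece 3:u rests on {2:u}
piece 4:r rests on {1:s}
piece 5:u rests on {3:u}
piece 6:u rests on {5:u}
piece 7:u rests on {6:u}
piece 8:u rests on {7:u}
piece 9:r rests on {4:r}
minimal pieces: {0:r, 2:u}
ways to finish when only these pieces remain (= sum over removing one remaining piece with nothing left below it):
  1 left: {8}→1  {9}→1
  2 left: {4,9}→1  {7,8}→1  {8,9}→2
  3 left: {1,4,9}→1  {4,8,9}→3  {6,7,8}→1  {7,8,9}→3
  4 left: {0,1,4,9}→1  {1,4,8,9}→4  {4,7,8,9}→6  {5,6,7,8}→1  {6,7,8,9}→4
  5 left: {0,1,4,8,9}→5  {1,4,7,8,9}→10  {3,5,6,7,8}→1  {4,6,7,8,9}→10  {5,6,7,8,9}→5
  6 left: {0,1,4,7,8,9}→15  {1,4,6,7,8,9}→20  {2,3,5,6,7,8}→1  {3,5,6,7,8,9}→6  {4,5,6,7,8,9}→15
  7 left: {0,1,4,6,7,8,9}→35  {1,4,5,6,7,8,9}→35  {2,3,5,6,7,8,9}→7  {3,4,5,6,7,8,9}→21
  8 left: {0,1,4,5,6,7,8,9}→70  {1,3,4,5,6,7,8,9}→56  {2,3,4,5,6,7,8,9}→28
  placing 0:r first → 84 extensions
  placing 2:u first → 126 extensions
total linear extensions = 210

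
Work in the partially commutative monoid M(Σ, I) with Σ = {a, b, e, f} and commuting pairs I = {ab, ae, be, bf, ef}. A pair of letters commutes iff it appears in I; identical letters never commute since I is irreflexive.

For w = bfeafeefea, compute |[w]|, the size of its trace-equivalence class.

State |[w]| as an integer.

drop 0:b onto floor
drop 1:f onto floor
drop 2:e onto floor
drop 3:a onto {1:f}
drop 4:f onto {3:a}
drop 5:e onto {2:e}
drop 6:e onto {5:e}
drop 7:f onto {4:f}
drop 8:e onto {6:e}
drop 9:a onto {7:f}
ground layer = {0:b, 1:f, 2:e}
drop-orders for the pieces not yet dropped (sum over which currently-grounded one goes next):
  1 to go: {0} 1  {8} 1  {9} 1
  2 to go: {0,8} 2  {0,9} 2  {6,8} 1  {7,9} 1  {8,9} 2
  3 to go: {0,6,8} 3  {0,7,9} 3  {0,8,9} 6  {4,7,9} 1  {5,6,8} 1  {6,8,9} 3  {7,8,9} 3
  4 to go: {0,4,7,9} 4  {0,5,6,8} 4  {0,6,8,9} 12  {0,7,8,9} 12  {2,5,6,8} 1  {3,4,7,9} 1  {4,7,8,9} 4  {5,6,8,9} 4  {6,7,8,9} 6
  5 to go: {0,2,5,6,8} 5  {0,3,4,7,9} 5  {0,4,7,8,9} 20  {0,5,6,8,9} 20  {0,6,7,8,9} 30  {1,3,4,7,9} 1  {2,5,6,8,9} 5  {3,4,7,8,9} 5  {4,6,7,8,9} 10  {5,6,7,8,9} 10
  6 to go: {0,1,3,4,7,9} 6  {0,2,5,6,8,9} 30  {0,3,4,7,8,9} 30  {0,4,6,7,8,9} 60  {0,5,6,7,8,9} 60  {1,3,4,7,8,9} 6  {2,5,6,7,8,9} 15  {3,4,6,7,8,9} 15  {4,5,6,7,8,9} 20
  7 to go: {0,1,3,4,7,8,9} 42  {0,2,5,6,7,8,9} 105  {0,3,4,6,7,8,9} 105  {0,4,5,6,7,8,9} 140  {1,3,4,6,7,8,9} 21  {2,4,5,6,7,8,9} 35  {3,4,5,6,7,8,9} 35
  8 to go: {0,1,3,4,6,7,8,9} 168  {0,2,4,5,6,7,8,9} 280  {0,3,4,5,6,7,8,9} 280  {1,3,4,5,6,7,8,9} 56  {2,3,4,5,6,7,8,9} 70
  if 0:b drops first: 126 orders
  if 1:f drops first: 630 orders
  if 2:e drops first: 504 orders
heap linearizations: 1260

1260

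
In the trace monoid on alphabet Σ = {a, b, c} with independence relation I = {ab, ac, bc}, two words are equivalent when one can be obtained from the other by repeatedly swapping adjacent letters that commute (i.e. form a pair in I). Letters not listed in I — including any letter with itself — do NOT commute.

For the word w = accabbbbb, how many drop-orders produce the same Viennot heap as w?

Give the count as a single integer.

756

drop 0:a onto floor
drop 1:c onto floor
drop 2:c onto {1:c}
drop 3:a onto {0:a}
drop 4:b onto floor
drop 5:b onto {4:b}
drop 6:b onto {5:b}
drop 7:b onto {6:b}
drop 8:b onto {7:b}
ground layer = {0:a, 1:c, 4:b}
drop-orders for the pieces not yet dropped (sum over which currently-grounded one goes next):
  1 to go: {2} 1  {3} 1  {8} 1
  2 to go: {0,3} 1  {1,2} 1  {2,3} 2  {2,8} 2  {3,8} 2  {7,8} 1
  3 to go: {0,2,3} 3  {0,3,8} 3  {1,2,3} 3  {1,2,8} 3  {2,3,8} 6  {2,7,8} 3  {3,7,8} 3  {6,7,8} 1
  4 to go: {0,1,2,3} 6  {0,2,3,8} 12  {0,3,7,8} 6  {1,2,3,8} 12  {1,2,7,8} 6  {2,3,7,8} 12  {2,6,7,8} 4  {3,6,7,8} 4  {5,6,7,8} 1
  5 to go: {0,1,2,3,8} 30  {0,2,3,7,8} 30  {0,3,6,7,8} 10  {1,2,3,7,8} 30  {1,2,6,7,8} 10  {2,3,6,7,8} 20  {2,5,6,7,8} 5  {3,5,6,7,8} 5  {4,5,6,7,8} 1
  6 to go: {0,1,2,3,7,8} 90  {0,2,3,6,7,8} 60  {0,3,5,6,7,8} 15  {1,2,3,6,7,8} 60  {1,2,5,6,7,8} 15  {2,3,5,6,7,8} 30  {2,4,5,6,7,8} 6  {3,4,5,6,7,8} 6
  7 to go: {0,1,2,3,6,7,8} 210  {0,2,3,5,6,7,8} 105  {0,3,4,5,6,7,8} 21  {1,2,3,5,6,7,8} 105  {1,2,4,5,6,7,8} 21  {2,3,4,5,6,7,8} 42
  if 0:a drops first: 168 orders
  if 1:c drops first: 168 orders
  if 4:b drops first: 420 orders
heap linearizations: 756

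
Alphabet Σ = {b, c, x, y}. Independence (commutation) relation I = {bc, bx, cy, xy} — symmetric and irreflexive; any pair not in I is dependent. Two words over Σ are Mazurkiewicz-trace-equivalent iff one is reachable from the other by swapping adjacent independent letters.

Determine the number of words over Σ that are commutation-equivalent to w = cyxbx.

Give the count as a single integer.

0(c) covers ∅
1(y) covers ∅
2(x) covers 0:c
3(b) covers 1:y
4(x) covers 2:x
floor of heap: 0:c, 1:y
completions by unplaced set U, small U first (add the entries for U minus each lowest piece of U):
  |U|=1: {3}:1  {4}:1
  |U|=2: {1,3}:1  {2,4}:1  {3,4}:2
  |U|=3: {0,2,4}:1  {1,3,4}:3  {2,3,4}:3
  start at 0(c): 6
  start at 1(y): 4
sum over floor = 10

10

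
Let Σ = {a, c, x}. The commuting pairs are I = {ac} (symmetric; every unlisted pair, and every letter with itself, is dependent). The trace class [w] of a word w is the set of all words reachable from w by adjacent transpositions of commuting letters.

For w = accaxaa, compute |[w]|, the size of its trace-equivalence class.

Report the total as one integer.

#0=a has no predecessor
#1=c has no predecessor
#2=c depends on [1:c]
#3=a depends on [0:a]
#4=x depends on [2:c, 3:a]
#5=a depends on [4:x]
#6=a depends on [5:a]
sources: [0:a, 1:c]
N(rest) = Σ N(rest − s) over sources s of rest; N(one piece) = 1:
  size 1 → [6]=1
  size 2 → [5,6]=1
  size 3 → [4,5,6]=1
  size 4 → [2,4,5,6]=1  [3,4,5,6]=1
  size 5 → [0,3,4,5,6]=1  [1,2,4,5,6]=1  [2,3,4,5,6]=2
  first=0(a) contributes 3
  first=1(c) contributes 3
|[w]| = 6

6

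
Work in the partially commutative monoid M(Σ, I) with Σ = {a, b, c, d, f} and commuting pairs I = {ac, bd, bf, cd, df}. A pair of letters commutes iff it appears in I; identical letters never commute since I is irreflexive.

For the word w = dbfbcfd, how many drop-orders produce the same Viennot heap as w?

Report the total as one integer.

drop 0:d onto floor
drop 1:b onto floor
drop 2:f onto floor
drop 3:b onto {1:b}
drop 4:c onto {2:f, 3:b}
drop 5:f onto {4:c}
drop 6:d onto {0:d}
ground layer = {0:d, 1:b, 2:f}
drop-orders for the pieces not yet dropped (sum over which currently-grounded one goes next):
  1 to go: {5} 1  {6} 1
  2 to go: {0,6} 1  {4,5} 1  {5,6} 2
  3 to go: {0,5,6} 3  {2,4,5} 1  {3,4,5} 1  {4,5,6} 3
  4 to go: {0,4,5,6} 6  {1,3,4,5} 1  {2,3,4,5} 2  {2,4,5,6} 4  {3,4,5,6} 4
  5 to go: {0,2,4,5,6} 10  {0,3,4,5,6} 10  {1,2,3,4,5} 3  {1,3,4,5,6} 5  {2,3,4,5,6} 10
  if 0:d drops first: 18 orders
  if 1:b drops first: 30 orders
  if 2:f drops first: 15 orders
heap linearizations: 63

63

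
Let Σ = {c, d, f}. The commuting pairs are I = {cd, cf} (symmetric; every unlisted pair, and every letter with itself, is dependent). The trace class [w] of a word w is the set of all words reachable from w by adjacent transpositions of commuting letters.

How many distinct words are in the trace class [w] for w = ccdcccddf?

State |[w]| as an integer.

drop 0:c onto floor
drop 1:c onto {0:c}
drop 2:d onto floor
drop 3:c onto {1:c}
drop 4:c onto {3:c}
drop 5:c onto {4:c}
drop 6:d onto {2:d}
drop 7:d onto {6:d}
drop 8:f onto {7:d}
ground layer = {0:c, 2:d}
drop-orders for the pieces not yet dropped (sum over which currently-grounded one goes next):
  1 to go: {5} 1  {8} 1
  2 to go: {4,5} 1  {5,8} 2  {7,8} 1
  3 to go: {3,4,5} 1  {4,5,8} 3  {5,7,8} 3  {6,7,8} 1
  4 to go: {1,3,4,5} 1  {2,6,7,8} 1  {3,4,5,8} 4  {4,5,7,8} 6  {5,6,7,8} 4
  5 to go: {0,1,3,4,5} 1  {1,3,4,5,8} 5  {2,5,6,7,8} 5  {3,4,5,7,8} 10  {4,5,6,7,8} 10
  6 to go: {0,1,3,4,5,8} 6  {1,3,4,5,7,8} 15  {2,4,5,6,7,8} 15  {3,4,5,6,7,8} 20
  7 to go: {0,1,3,4,5,7,8} 21  {1,3,4,5,6,7,8} 35  {2,3,4,5,6,7,8} 35
  if 0:c drops first: 70 orders
  if 2:d drops first: 56 orders
heap linearizations: 126

126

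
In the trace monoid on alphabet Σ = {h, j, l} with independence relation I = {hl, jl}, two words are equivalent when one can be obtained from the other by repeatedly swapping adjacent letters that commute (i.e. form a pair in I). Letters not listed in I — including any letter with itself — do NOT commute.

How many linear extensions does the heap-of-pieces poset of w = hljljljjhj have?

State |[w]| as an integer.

#0=h has no predecessor
#1=l has no predecessor
#2=j depends on [0:h]
#3=l depends on [1:l]
#4=j depends on [2:j]
#5=l depends on [3:l]
#6=j depends on [4:j]
#7=j depends on [6:j]
#8=h depends on [7:j]
#9=j depends on [8:h]
sources: [0:h, 1:l]
N(rest) = Σ N(rest − s) over sources s of rest; N(one piece) = 1:
  size 1 → [5]=1  [9]=1
  size 2 → [3,5]=1  [5,9]=2  [8,9]=1
  size 3 → [1,3,5]=1  [3,5,9]=3  [5,8,9]=3  [7,8,9]=1
  size 4 → [1,3,5,9]=4  [3,5,8,9]=6  [5,7,8,9]=4  [6,7,8,9]=1
  size 5 → [1,3,5,8,9]=10  [3,5,7,8,9]=10  [4,6,7,8,9]=1  [5,6,7,8,9]=5
  size 6 → [1,3,5,7,8,9]=20  [2,4,6,7,8,9]=1  [3,5,6,7,8,9]=15  [4,5,6,7,8,9]=6
  size 7 → [0,2,4,6,7,8,9]=1  [1,3,5,6,7,8,9]=35  [2,4,5,6,7,8,9]=7  [3,4,5,6,7,8,9]=21
  size 8 → [0,2,4,5,6,7,8,9]=8  [1,3,4,5,6,7,8,9]=56  [2,3,4,5,6,7,8,9]=28
  first=0(h) contributes 84
  first=1(l) contributes 36
|[w]| = 120

120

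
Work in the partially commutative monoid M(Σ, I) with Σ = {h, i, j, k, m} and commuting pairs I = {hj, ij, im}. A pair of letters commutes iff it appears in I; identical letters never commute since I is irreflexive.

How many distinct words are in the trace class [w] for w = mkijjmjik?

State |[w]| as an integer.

15

0(m) covers ∅
1(k) covers 0:m
2(i) covers 1:k
3(j) covers 1:k
4(j) covers 3:j
5(m) covers 4:j
6(j) covers 5:m
7(i) covers 2:i
8(k) covers 6:j, 7:i
floor of heap: 0:m
completions by unplaced set U, small U first (add the entries for U minus each lowest piece of U):
  |U|=1: {8}:1
  |U|=2: {6,8}:1  {7,8}:1
  |U|=3: {2,7,8}:1  {5,6,8}:1  {6,7,8}:2
  |U|=4: {2,6,7,8}:3  {4,5,6,8}:1  {5,6,7,8}:3
  |U|=5: {2,5,6,7,8}:6  {3,4,5,6,8}:1  {4,5,6,7,8}:4
  |U|=6: {2,4,5,6,7,8}:10  {3,4,5,6,7,8}:5
  |U|=7: {2,3,4,5,6,7,8}:15
  start at 0(m): 15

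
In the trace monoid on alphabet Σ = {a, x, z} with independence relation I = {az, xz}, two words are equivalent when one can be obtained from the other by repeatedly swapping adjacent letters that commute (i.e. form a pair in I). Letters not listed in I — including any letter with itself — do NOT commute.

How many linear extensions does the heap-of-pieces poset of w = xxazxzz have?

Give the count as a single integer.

35

0(x) covers ∅
1(x) covers 0:x
2(a) covers 1:x
3(z) covers ∅
4(x) covers 2:a
5(z) covers 3:z
6(z) covers 5:z
floor of heap: 0:x, 3:z
completions by unplaced set U, small U first (add the entries for U minus each lowest piece of U):
  |U|=1: {4}:1  {6}:1
  |U|=2: {2,4}:1  {4,6}:2  {5,6}:1
  |U|=3: {1,2,4}:1  {2,4,6}:3  {3,5,6}:1  {4,5,6}:3
  |U|=4: {0,1,2,4}:1  {1,2,4,6}:4  {2,4,5,6}:6  {3,4,5,6}:4
  |U|=5: {0,1,2,4,6}:5  {1,2,4,5,6}:10  {2,3,4,5,6}:10
  start at 0(x): 20
  start at 3(z): 15
sum over floor = 35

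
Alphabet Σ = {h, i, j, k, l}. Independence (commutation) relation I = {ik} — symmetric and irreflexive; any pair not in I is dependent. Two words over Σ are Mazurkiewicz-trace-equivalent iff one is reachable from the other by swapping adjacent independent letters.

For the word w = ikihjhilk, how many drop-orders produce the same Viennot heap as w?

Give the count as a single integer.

3

drop 0:i onto floor
drop 1:k onto floor
drop 2:i onto {0:i}
drop 3:h onto {1:k, 2:i}
drop 4:j onto {3:h}
drop 5:h onto {4:j}
drop 6:i onto {5:h}
drop 7:l onto {6:i}
drop 8:k onto {7:l}
ground layer = {0:i, 1:k}
drop-orders for the pieces not yet dropped (sum over which currently-grounded one goes next):
  1 to go: {8} 1
  2 to go: {7,8} 1
  3 to go: {6,7,8} 1
  4 to go: {5,6,7,8} 1
  5 to go: {4,5,6,7,8} 1
  6 to go: {3,4,5,6,7,8} 1
  7 to go: {1,3,4,5,6,7,8} 1  {2,3,4,5,6,7,8} 1
  if 0:i drops first: 2 orders
  if 1:k drops first: 1 orders
heap linearizations: 3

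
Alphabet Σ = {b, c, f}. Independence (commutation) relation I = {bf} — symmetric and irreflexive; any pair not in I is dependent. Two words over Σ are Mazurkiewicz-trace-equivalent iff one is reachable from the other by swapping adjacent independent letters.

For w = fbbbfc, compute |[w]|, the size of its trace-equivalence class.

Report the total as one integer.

piece 0:f — minimal
piece 1:b — minimal
piece 2:b rests on {1:b}
piece 3:b rests on {2:b}
piece 4:f rests on {0:f}
piece 5:c rests on {3:b, 4:f}
minimal pieces: {0:f, 1:b}
ways to finish when only these pieces remain (= sum over removing one remaining piece with nothing left below it):
  1 left: {5}→1
  2 left: {3,5}→1  {4,5}→1
  3 left: {0,4,5}→1  {2,3,5}→1  {3,4,5}→2
  4 left: {0,3,4,5}→3  {1,2,3,5}→1  {2,3,4,5}→3
  placing 0:f first → 4 extensions
  placing 1:b first → 6 extensions
total linear extensions = 10

10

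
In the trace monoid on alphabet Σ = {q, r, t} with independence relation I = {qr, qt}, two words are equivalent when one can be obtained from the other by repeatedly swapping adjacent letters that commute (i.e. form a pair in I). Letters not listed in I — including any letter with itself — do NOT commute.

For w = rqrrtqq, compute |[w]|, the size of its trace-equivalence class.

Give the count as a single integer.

35

0(r) covers ∅
1(q) covers ∅
2(r) covers 0:r
3(r) covers 2:r
4(t) covers 3:r
5(q) covers 1:q
6(q) covers 5:q
floor of heap: 0:r, 1:q
completions by unplaced set U, small U first (add the entries for U minus each lowest piece of U):
  |U|=1: {4}:1  {6}:1
  |U|=2: {3,4}:1  {4,6}:2  {5,6}:1
  |U|=3: {1,5,6}:1  {2,3,4}:1  {3,4,6}:3  {4,5,6}:3
  |U|=4: {0,2,3,4}:1  {1,4,5,6}:4  {2,3,4,6}:4  {3,4,5,6}:6
  |U|=5: {0,2,3,4,6}:5  {1,3,4,5,6}:10  {2,3,4,5,6}:10
  start at 0(r): 20
  start at 1(q): 15
sum over floor = 35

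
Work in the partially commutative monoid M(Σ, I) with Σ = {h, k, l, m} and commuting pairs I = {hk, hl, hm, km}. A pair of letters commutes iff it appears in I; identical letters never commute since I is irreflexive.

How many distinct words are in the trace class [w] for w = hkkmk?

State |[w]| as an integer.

20

piece 0:h — minimal
piece 1:k — minimal
piece 2:k rests on {1:k}
piece 3:m — minimal
piece 4:k rests on {2:k}
minimal pieces: {0:h, 1:k, 3:m}
ways to finish when only these pieces remain (= sum over removing one remaining piece with nothing left below it):
  1 left: {0}→1  {3}→1  {4}→1
  2 left: {0,3}→2  {0,4}→2  {2,4}→1  {3,4}→2
  3 left: {0,2,4}→3  {0,3,4}→6  {1,2,4}→1  {2,3,4}→3
  placing 0:h first → 4 extensions
  placing 1:k first → 12 extensions
  placing 3:m first → 4 extensions
total linear extensions = 20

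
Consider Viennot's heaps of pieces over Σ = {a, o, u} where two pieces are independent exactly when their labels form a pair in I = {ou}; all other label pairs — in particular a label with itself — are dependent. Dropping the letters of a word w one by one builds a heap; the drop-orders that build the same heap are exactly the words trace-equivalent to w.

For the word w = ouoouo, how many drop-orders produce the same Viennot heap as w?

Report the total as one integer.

piece 0:o — minimal
piece 1:u — minimal
piece 2:o rests on {0:o}
piece 3:o rests on {2:o}
piece 4:u rests on {1:u}
piece 5:o rests on {3:o}
minimal pieces: {0:o, 1:u}
ways to finish when only these pieces remain (= sum over removing one remaining piece with nothing left below it):
  1 left: {4}→1  {5}→1
  2 left: {1,4}→1  {3,5}→1  {4,5}→2
  3 left: {1,4,5}→3  {2,3,5}→1  {3,4,5}→3
  4 left: {0,2,3,5}→1  {1,3,4,5}→6  {2,3,4,5}→4
  placing 0:o first → 10 extensions
  placing 1:u first → 5 extensions
total linear extensions = 15

15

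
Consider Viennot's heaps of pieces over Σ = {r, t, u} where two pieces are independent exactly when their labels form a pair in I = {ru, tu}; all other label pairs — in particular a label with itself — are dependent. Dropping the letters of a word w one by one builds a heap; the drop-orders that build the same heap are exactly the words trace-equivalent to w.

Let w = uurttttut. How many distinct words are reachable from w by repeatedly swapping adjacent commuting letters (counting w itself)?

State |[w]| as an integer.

drop 0:u onto floor
drop 1:u onto {0:u}
drop 2:r onto floor
drop 3:t onto {2:r}
drop 4:t onto {3:t}
drop 5:t onto {4:t}
drop 6:t onto {5:t}
drop 7:u onto {1:u}
drop 8:t onto {6:t}
ground layer = {0:u, 2:r}
drop-orders for the pieces not yet dropped (sum over which currently-grounded one goes next):
  1 to go: {7} 1  {8} 1
  2 to go: {1,7} 1  {6,8} 1  {7,8} 2
  3 to go: {0,1,7} 1  {1,7,8} 3  {5,6,8} 1  {6,7,8} 3
  4 to go: {0,1,7,8} 4  {1,6,7,8} 6  {4,5,6,8} 1  {5,6,7,8} 4
  5 to go: {0,1,6,7,8} 10  {1,5,6,7,8} 10  {3,4,5,6,8} 1  {4,5,6,7,8} 5
  6 to go: {0,1,5,6,7,8} 20  {1,4,5,6,7,8} 15  {2,3,4,5,6,8} 1  {3,4,5,6,7,8} 6
  7 to go: {0,1,4,5,6,7,8} 35  {1,3,4,5,6,7,8} 21  {2,3,4,5,6,7,8} 7
  if 0:u drops first: 28 orders
  if 2:r drops first: 56 orders
heap linearizations: 84

84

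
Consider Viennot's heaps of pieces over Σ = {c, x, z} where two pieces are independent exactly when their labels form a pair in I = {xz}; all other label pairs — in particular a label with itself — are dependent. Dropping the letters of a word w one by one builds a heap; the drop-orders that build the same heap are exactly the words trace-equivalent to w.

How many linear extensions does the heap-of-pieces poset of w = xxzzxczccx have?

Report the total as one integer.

#0=x has no predecessor
#1=x depends on [0:x]
#2=z has no predecessor
#3=z depends on [2:z]
#4=x depends on [1:x]
#5=c depends on [3:z, 4:x]
#6=z depends on [5:c]
#7=c depends on [6:z]
#8=c depends on [7:c]
#9=x depends on [8:c]
sources: [0:x, 2:z]
N(rest) = Σ N(rest − s) over sources s of rest; N(one piece) = 1:
  size 1 → [9]=1
  size 2 → [8,9]=1
  size 3 → [7,8,9]=1
  size 4 → [6,7,8,9]=1
  size 5 → [5,6,7,8,9]=1
  size 6 → [3,5,6,7,8,9]=1  [4,5,6,7,8,9]=1
  size 7 → [1,4,5,6,7,8,9]=1  [2,3,5,6,7,8,9]=1  [3,4,5,6,7,8,9]=2
  size 8 → [0,1,4,5,6,7,8,9]=1  [1,3,4,5,6,7,8,9]=3  [2,3,4,5,6,7,8,9]=3
  first=0(x) contributes 6
  first=2(z) contributes 4
|[w]| = 10

10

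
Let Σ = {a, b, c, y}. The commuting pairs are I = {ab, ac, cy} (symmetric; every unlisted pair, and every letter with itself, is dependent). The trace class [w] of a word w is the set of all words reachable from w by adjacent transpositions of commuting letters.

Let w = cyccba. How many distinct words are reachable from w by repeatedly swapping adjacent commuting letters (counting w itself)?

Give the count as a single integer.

14

#0=c has no predecessor
#1=y has no predecessor
#2=c depends on [0:c]
#3=c depends on [2:c]
#4=b depends on [1:y, 3:c]
#5=a depends on [1:y]
sources: [0:c, 1:y]
N(rest) = Σ N(rest − s) over sources s of rest; N(one piece) = 1:
  size 1 → [4]=1  [5]=1
  size 2 → [3,4]=1  [4,5]=2
  size 3 → [1,4,5]=2  [2,3,4]=1  [3,4,5]=3
  size 4 → [0,2,3,4]=1  [1,3,4,5]=5  [2,3,4,5]=4
  first=0(c) contributes 9
  first=1(y) contributes 5
|[w]| = 14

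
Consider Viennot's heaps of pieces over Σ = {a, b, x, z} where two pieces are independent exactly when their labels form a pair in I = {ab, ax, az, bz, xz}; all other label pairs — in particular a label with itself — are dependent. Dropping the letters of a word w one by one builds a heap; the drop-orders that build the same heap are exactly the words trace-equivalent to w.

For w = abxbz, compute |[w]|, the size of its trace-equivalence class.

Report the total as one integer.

20

0(a) covers ∅
1(b) covers ∅
2(x) covers 1:b
3(b) covers 2:x
4(z) covers ∅
floor of heap: 0:a, 1:b, 4:z
completions by unplaced set U, small U first (add the entries for U minus each lowest piece of U):
  |U|=1: {0}:1  {3}:1  {4}:1
  |U|=2: {0,3}:2  {0,4}:2  {2,3}:1  {3,4}:2
  |U|=3: {0,2,3}:3  {0,3,4}:6  {1,2,3}:1  {2,3,4}:3
  start at 0(a): 4
  start at 1(b): 12
  start at 4(z): 4
sum over floor = 20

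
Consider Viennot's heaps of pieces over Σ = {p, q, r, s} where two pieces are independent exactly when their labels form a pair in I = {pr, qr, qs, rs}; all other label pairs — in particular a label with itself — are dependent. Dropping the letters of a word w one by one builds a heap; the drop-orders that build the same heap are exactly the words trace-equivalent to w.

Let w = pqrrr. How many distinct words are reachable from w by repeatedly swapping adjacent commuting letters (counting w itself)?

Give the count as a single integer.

drop 0:p onto floor
drop 1:q onto {0:p}
drop 2:r onto floor
drop 3:r onto {2:r}
drop 4:r onto {3:r}
ground layer = {0:p, 2:r}
drop-orders for the pieces not yet dropped (sum over which currently-grounded one goes next):
  1 to go: {1} 1  {4} 1
  2 to go: {0,1} 1  {1,4} 2  {3,4} 1
  3 to go: {0,1,4} 3  {1,3,4} 3  {2,3,4} 1
  if 0:p drops first: 4 orders
  if 2:r drops first: 6 orders
heap linearizations: 10

10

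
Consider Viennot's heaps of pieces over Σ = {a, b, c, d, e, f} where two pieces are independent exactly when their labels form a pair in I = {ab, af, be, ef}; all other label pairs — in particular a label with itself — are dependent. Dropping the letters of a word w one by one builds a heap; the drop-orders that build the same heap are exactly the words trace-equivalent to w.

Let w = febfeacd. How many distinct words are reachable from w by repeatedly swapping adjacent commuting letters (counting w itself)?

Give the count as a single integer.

piece 0:f — minimal
piece 1:e — minimal
piece 2:b rests on {0:f}
piece 3:f rests on {2:b}
piece 4:e rests on {1:e}
piece 5:a rests on {4:e}
piece 6:c rests on {3:f, 5:a}
piece 7:d rests on {6:c}
minimal pieces: {0:f, 1:e}
ways to finish when only these pieces remain (= sum over removing one remaining piece with nothing left below it):
  1 left: {7}→1
  2 left: {6,7}→1
  3 left: {3,6,7}→1  {5,6,7}→1
  4 left: {2,3,6,7}→1  {3,5,6,7}→2  {4,5,6,7}→1
  5 left: {0,2,3,6,7}→1  {1,4,5,6,7}→1  {2,3,5,6,7}→3  {3,4,5,6,7}→3
  6 left: {0,2,3,5,6,7}→4  {1,3,4,5,6,7}→4  {2,3,4,5,6,7}→6
  placing 0:f first → 10 extensions
  placing 1:e first → 10 extensions
total linear extensions = 20

20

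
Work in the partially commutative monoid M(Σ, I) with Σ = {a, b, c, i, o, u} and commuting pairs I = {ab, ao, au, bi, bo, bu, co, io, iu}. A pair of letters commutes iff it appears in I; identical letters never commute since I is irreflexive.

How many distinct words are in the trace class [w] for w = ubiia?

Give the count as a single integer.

piece 0:u — minimal
piece 1:b — minimal
piece 2:i — minimal
piece 3:i rests on {2:i}
piece 4:a rests on {3:i}
minimal pieces: {0:u, 1:b, 2:i}
ways to finish when only these pieces remain (= sum over removing one remaining piece with nothing left below it):
  1 left: {0}→1  {1}→1  {4}→1
  2 left: {0,1}→2  {0,4}→2  {1,4}→2  {3,4}→1
  3 left: {0,1,4}→6  {0,3,4}→3  {1,3,4}→3  {2,3,4}→1
  placing 0:u first → 4 extensions
  placing 1:b first → 4 extensions
  placing 2:i first → 12 extensions
total linear extensions = 20

20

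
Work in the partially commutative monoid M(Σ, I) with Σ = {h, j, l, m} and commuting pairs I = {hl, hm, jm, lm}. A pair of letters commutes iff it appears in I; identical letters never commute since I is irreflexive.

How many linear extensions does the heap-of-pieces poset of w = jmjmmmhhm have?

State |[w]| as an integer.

126

piece 0:j — minimal
piece 1:m — minimal
piece 2:j rests on {0:j}
piece 3:m rests on {1:m}
piece 4:m rests on {3:m}
piece 5:m rests on {4:m}
piece 6:h rests on {2:j}
piece 7:h rests on {6:h}
piece 8:m rests on {5:m}
minimal pieces: {0:j, 1:m}
ways to finish when only these pieces remain (= sum over removing one remaining piece with nothing left below it):
  1 left: {7}→1  {8}→1
  2 left: {5,8}→1  {6,7}→1  {7,8}→2
  3 left: {2,6,7}→1  {4,5,8}→1  {5,7,8}→3  {6,7,8}→3
  4 left: {0,2,6,7}→1  {2,6,7,8}→4  {3,4,5,8}→1  {4,5,7,8}→4  {5,6,7,8}→6
  5 left: {0,2,6,7,8}→5  {1,3,4,5,8}→1  {2,5,6,7,8}→10  {3,4,5,7,8}→5  {4,5,6,7,8}→10
  6 left: {0,2,5,6,7,8}→15  {1,3,4,5,7,8}→6  {2,4,5,6,7,8}→20  {3,4,5,6,7,8}→15
  7 left: {0,2,4,5,6,7,8}→35  {1,3,4,5,6,7,8}→21  {2,3,4,5,6,7,8}→35
  placing 0:j first → 56 extensions
  placing 1:m first → 70 extensions
total linear extensions = 126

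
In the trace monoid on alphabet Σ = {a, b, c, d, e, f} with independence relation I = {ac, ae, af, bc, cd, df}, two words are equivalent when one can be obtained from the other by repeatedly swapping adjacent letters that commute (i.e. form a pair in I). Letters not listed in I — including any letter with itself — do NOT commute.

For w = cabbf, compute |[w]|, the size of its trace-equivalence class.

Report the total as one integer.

4

piece 0:c — minimal
piece 1:a — minimal
piece 2:b rests on {1:a}
piece 3:b rests on {2:b}
piece 4:f rests on {0:c, 3:b}
minimal pieces: {0:c, 1:a}
ways to finish when only these pieces remain (= sum over removing one remaining piece with nothing left below it):
  1 left: {4}→1
  2 left: {0,4}→1  {3,4}→1
  3 left: {0,3,4}→2  {2,3,4}→1
  placing 0:c first → 1 extensions
  placing 1:a first → 3 extensions
total linear extensions = 4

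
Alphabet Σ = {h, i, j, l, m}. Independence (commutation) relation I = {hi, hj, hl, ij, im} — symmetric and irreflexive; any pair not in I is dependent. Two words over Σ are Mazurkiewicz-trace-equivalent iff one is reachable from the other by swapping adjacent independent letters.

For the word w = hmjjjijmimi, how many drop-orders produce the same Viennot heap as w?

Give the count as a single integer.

165

0(h) covers ∅
1(m) covers 0:h
2(j) covers 1:m
3(j) covers 2:j
4(j) covers 3:j
5(i) covers ∅
6(j) covers 4:j
7(m) covers 6:j
8(i) covers 5:i
9(m) covers 7:m
10(i) covers 8:i
floor of heap: 0:h, 5:i
completions by unplaced set U, small U first (add the entries for U minus each lowest piece of U):
  |U|=1: {9}:1  {10}:1
  |U|=2: {7,9}:1  {8,10}:1  {9,10}:2
  |U|=3: {5,8,10}:1  {6,7,9}:1  {7,9,10}:3  {8,9,10}:3
  |U|=4: {4,6,7,9}:1  {5,8,9,10}:4  {6,7,9,10}:4  {7,8,9,10}:6
  |U|=5: {3,4,6,7,9}:1  {4,6,7,9,10}:5  {5,7,8,9,10}:10  {6,7,8,9,10}:10
  |U|=6: {2,3,4,6,7,9}:1  {3,4,6,7,9,10}:6  {4,6,7,8,9,10}:15  {5,6,7,8,9,10}:20
  |U|=7: {1,2,3,4,6,7,9}:1  {2,3,4,6,7,9,10}:7  {3,4,6,7,8,9,10}:21  {4,5,6,7,8,9,10}:35
  |U|=8: {0,1,2,3,4,6,7,9}:1  {1,2,3,4,6,7,9,10}:8  {2,3,4,6,7,8,9,10}:28  {3,4,5,6,7,8,9,10}:56
  |U|=9: {0,1,2,3,4,6,7,9,10}:9  {1,2,3,4,6,7,8,9,10}:36  {2,3,4,5,6,7,8,9,10}:84
  start at 0(h): 120
  start at 5(i): 45
sum over floor = 165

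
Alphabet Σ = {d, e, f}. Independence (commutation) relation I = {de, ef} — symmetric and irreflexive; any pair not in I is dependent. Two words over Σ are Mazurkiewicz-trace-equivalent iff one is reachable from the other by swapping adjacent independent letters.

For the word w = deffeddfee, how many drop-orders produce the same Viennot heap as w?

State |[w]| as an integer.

210

piece 0:d — minimal
piece 1:e — minimal
piece 2:f rests on {0:d}
piece 3:f rests on {2:f}
piece 4:e rests on {1:e}
piece 5:d rests on {3:f}
piece 6:d rests on {5:d}
piece 7:f rests on {6:d}
piece 8:e rests on {4:e}
piece 9:e rests on {8:e}
minimal pieces: {0:d, 1:e}
ways to finish when only these pieces remain (= sum over removing one remaining piece with nothing left below it):
  1 left: {7}→1  {9}→1
  2 left: {6,7}→1  {7,9}→2  {8,9}→1
  3 left: {4,8,9}→1  {5,6,7}→1  {6,7,9}→3  {7,8,9}→3
  4 left: {1,4,8,9}→1  {3,5,6,7}→1  {4,7,8,9}→4  {5,6,7,9}→4  {6,7,8,9}→6
  5 left: {1,4,7,8,9}→5  {2,3,5,6,7}→1  {3,5,6,7,9}→5  {4,6,7,8,9}→10  {5,6,7,8,9}→10
  6 left: {0,2,3,5,6,7}→1  {1,4,6,7,8,9}→15  {2,3,5,6,7,9}→6  {3,5,6,7,8,9}→15  {4,5,6,7,8,9}→20
  7 left: {0,2,3,5,6,7,9}→7  {1,4,5,6,7,8,9}→35  {2,3,5,6,7,8,9}→21  {3,4,5,6,7,8,9}→35
  8 left: {0,2,3,5,6,7,8,9}→28  {1,3,4,5,6,7,8,9}→70  {2,3,4,5,6,7,8,9}→56
  placing 0:d first → 126 extensions
  placing 1:e first → 84 extensions
total linear extensions = 210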